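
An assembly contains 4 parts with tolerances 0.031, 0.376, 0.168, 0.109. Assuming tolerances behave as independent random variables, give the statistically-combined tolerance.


RSS = sqrt(0.031^2 + 0.376^2 + 0.168^2 + 0.109^2)
= sqrt(0.182442)
= 0.4271

0.4271


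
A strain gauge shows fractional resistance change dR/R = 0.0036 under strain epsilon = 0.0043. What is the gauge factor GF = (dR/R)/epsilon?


GF = (dR/R) / epsilon
= 0.0036 / 0.0043
= 0.8372

0.8372


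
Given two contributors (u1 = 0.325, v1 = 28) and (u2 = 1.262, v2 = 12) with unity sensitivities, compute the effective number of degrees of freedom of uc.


uc = sqrt(u1^2 + u2^2) = sqrt(0.325^2 + 1.262^2) = 1.3031765
v_eff = uc^4 / (u1^4/v1 + u2^4/v2)
= 1.3031765^4 / (0.325^4/28 + 1.262^4/12)
= 2.8841176 / 0.21177469
v_eff = 13.6188

13.6188


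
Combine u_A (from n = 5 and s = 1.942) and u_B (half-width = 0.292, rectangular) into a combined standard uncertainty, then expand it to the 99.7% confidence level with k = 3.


u_A = s / sqrt(n) = 1.942 / sqrt(5) = 0.8684888
u_B = half_width / sqrt(3) = 0.292 / sqrt(3) = 0.16858628
uc = sqrt(u_A^2 + u_B^2) = sqrt(0.8684888^2 + 0.16858628^2) = 0.88470002
U = k * uc = 3 * 0.88470002
U = 2.6541

2.6541


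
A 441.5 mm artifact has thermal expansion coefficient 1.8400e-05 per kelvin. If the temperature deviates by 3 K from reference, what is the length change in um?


dL = L * alpha * dT
= 441.5 * 1.8400e-05 * 3
= 0.0243708 mm
dL_um = 0.0243708 * 1000 = 24.3708 um

24.3708


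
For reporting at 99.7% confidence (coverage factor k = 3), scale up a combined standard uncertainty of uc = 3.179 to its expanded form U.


U = k * uc
U = 3 * 3.179
U = 9.5370

9.5370


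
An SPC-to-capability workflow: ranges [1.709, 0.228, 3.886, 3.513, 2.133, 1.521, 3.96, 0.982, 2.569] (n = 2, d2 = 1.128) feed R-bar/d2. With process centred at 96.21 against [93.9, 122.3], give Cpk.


R_bar = (1.709 + 0.228 + 3.886 + 3.513 + 2.133 + 1.521 + 3.96 + 0.982 + 2.569) / 9 = 2.2778889
sigma = R_bar / d2 = 2.2778889 / 1.128 = 2.0194051
Cp = (USL - LSL)/(6*sigma) = (122.3 - 93.9)/(6*2.0194051) = 2.3439
Cpu = (122.3 - 96.21)/(3*2.0194051) = 4.3065
Cpl = (96.21 - 93.9)/(3*2.0194051) = 0.3813
Cpk = min(Cpu, Cpl) = 0.3813

0.3813


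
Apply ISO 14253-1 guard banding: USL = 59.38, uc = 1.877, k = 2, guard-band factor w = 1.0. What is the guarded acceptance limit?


U = k * uc = 2 * 1.877 = 3.754
guard band g = w * U = 1.0 * 3.754 = 3.754
AL = USL - g = 59.38 - 3.754
AL = 55.6260

55.6260


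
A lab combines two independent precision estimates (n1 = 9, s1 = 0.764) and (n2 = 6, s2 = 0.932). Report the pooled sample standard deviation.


s_p = sqrt(((n1-1)*s1^2 + (n2-1)*s2^2) / (n1+n2-2))
numerator = (9-1)*0.764^2 + (6-1)*0.932^2 = 4.669568 + 4.34312 = 9.012688
denominator = 9 + 6 - 2 = 13
s_p^2 = 9.012688 / 13 = 0.69328369
s_p = sqrt(0.69328369) = 0.8326

0.8326


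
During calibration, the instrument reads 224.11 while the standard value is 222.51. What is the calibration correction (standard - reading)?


Correction = standard - reading
= 222.51 - 224.11
= -1.6000

-1.6000


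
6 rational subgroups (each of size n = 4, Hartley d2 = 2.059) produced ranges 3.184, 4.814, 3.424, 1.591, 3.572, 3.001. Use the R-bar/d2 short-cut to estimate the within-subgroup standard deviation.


R_bar = (3.184 + 4.814 + 3.424 + 1.591 + 3.572 + 3.001) / 6
R_bar = 19.586 / 6 = 3.2643333
sigma_hat = R_bar / d2 = 3.2643333 / 2.059 = 1.5854

1.5854


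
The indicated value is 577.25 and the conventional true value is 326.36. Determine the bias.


Systematic error = measured - true
= 577.25 - 326.36
= 250.8900

250.8900


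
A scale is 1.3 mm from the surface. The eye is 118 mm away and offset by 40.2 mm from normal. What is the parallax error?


error = h * offset / d
= 1.3 * 40.2 / 118
= 0.4429

0.4429


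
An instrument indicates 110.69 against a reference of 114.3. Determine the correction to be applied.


Correction = standard - reading
= 114.3 - 110.69
= 3.6100

3.6100


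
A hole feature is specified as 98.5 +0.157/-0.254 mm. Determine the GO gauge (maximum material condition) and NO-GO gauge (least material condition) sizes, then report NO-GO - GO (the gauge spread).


GO = nominal - lower_tol (smallest hole = maximum material condition)
GO = 98.5 - 0.254 = 98.246
NO-GO = nominal + upper_tol (largest hole = least material condition)
NO-GO = 98.5 + 0.157 = 98.657
spread = NO-GO - GO = 98.657 - 98.246 = 0.4110

0.4110


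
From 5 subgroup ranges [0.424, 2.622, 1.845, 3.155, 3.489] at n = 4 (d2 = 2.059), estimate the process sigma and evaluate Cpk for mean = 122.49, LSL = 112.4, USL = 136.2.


R_bar = (0.424 + 2.622 + 1.845 + 3.155 + 3.489) / 5 = 2.307
sigma = R_bar / d2 = 2.307 / 2.059 = 1.1204468
Cp = (USL - LSL)/(6*sigma) = (136.2 - 112.4)/(6*1.1204468) = 3.5403
Cpu = (136.2 - 122.49)/(3*1.1204468) = 4.0787
Cpl = (122.49 - 112.4)/(3*1.1204468) = 3.0018
Cpk = min(Cpu, Cpl) = 3.0018

3.0018


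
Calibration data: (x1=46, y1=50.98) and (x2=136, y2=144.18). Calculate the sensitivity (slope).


slope = (y2 - y1) / (x2 - x1)
= (144.18 - 50.98) / (136 - 46)
= 93.2000 / 90
= 1.0356

1.0356


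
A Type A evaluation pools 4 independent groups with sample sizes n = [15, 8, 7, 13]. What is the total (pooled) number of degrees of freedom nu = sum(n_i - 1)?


nu = sum_i (n_i - 1)
nu = ((15 - 1) + (8 - 1) + (7 - 1) + (13 - 1))
nu = 14 + 7 + 6 + 12
nu = 39

39


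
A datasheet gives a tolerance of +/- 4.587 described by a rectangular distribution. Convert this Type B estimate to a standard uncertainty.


u_B = half_width / sqrt(3)
u_B = 4.587 / 1.7320508
u_B = 2.6483

2.6483


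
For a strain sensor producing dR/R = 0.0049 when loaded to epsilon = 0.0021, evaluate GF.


GF = (dR/R) / epsilon
= 0.0049 / 0.0021
= 2.3333

2.3333


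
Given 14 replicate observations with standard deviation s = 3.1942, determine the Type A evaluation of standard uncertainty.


u_A = s / sqrt(n)
u_A = 3.1942 / sqrt(14)
u_A = 3.1942 / 3.7416574
u_A = 0.8537

0.8537


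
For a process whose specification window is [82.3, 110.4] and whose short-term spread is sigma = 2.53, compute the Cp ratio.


Cp = (USL - LSL) / (6 * sigma)
= (110.4 - 82.3) / (6 * 2.53)
= 28.1000 / 15.1800
= 1.8511

1.8511


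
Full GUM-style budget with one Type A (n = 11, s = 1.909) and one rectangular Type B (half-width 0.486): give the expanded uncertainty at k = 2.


u_A = s / sqrt(n) = 1.909 / sqrt(11) = 0.57558516
u_B = half_width / sqrt(3) = 0.486 / sqrt(3) = 0.28059223
uc = sqrt(u_A^2 + u_B^2) = sqrt(0.57558516^2 + 0.28059223^2) = 0.64033606
U = k * uc = 2 * 0.64033606
U = 1.2807

1.2807


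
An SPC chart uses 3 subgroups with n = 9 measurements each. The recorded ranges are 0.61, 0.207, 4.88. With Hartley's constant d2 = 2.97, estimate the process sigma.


R_bar = (0.61 + 0.207 + 4.88) / 3
R_bar = 5.697 / 3 = 1.899
sigma_hat = R_bar / d2 = 1.899 / 2.97 = 0.6394

0.6394


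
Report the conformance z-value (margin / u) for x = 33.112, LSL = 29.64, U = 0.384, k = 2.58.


u = U / k = 0.384 / 2.58 = 0.14883721
margin = |LSL - x| = |29.64 - 33.112| = 3.472
z = margin / u = 3.472 / 0.14883721
z = 23.3275

23.3275


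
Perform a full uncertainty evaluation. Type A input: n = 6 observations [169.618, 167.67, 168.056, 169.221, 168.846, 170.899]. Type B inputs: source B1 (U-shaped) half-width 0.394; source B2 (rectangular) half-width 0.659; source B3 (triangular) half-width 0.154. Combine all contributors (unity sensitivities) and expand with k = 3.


mean = (169.618 + 167.67 + 168.056 + 169.221 + 168.846 + 170.899) / 6 = 169.0516667
s = sqrt(sum((x - mean)^2)/(n-1)) = 1.1579898
u_A = s / sqrt(n) = 1.1579898 / sqrt(6) = 0.47274736
u_B1 = 0.394 / sqrt(2) = 0.27860007
u_B2 = 0.659 / sqrt(3) = 0.38047383
u_B3 = 0.154 / sqrt(6) = 0.062870237
uc = sqrt(0.47274736^2 + 0.27860007^2 + 0.38047383^2 + 0.062870237^2) = 0.67068701
U = k * uc = 3 * 0.67068701
U = 2.0121

2.0121


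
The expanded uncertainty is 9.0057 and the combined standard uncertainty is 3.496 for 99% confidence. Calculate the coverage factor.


k = U / uc
k = 9.0057 / 3.496
k = 2.576

2.576


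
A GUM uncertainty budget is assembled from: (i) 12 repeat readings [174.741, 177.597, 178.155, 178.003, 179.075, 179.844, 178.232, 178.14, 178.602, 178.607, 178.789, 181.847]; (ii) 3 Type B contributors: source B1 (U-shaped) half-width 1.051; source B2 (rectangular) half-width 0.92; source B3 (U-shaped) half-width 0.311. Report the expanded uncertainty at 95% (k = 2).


mean = (174.741 + 177.597 + 178.155 + 178.003 + 179.075 + 179.844 + 178.232 + 178.14 + 178.602 + 178.607 + 178.789 + 181.847) / 12 = 178.4693333
s = sqrt(sum((x - mean)^2)/(n-1)) = 1.6221873
u_A = s / sqrt(n) = 1.6221873 / sqrt(12) = 0.46828514
u_B1 = 1.051 / sqrt(2) = 0.74316923
u_B2 = 0.92 / sqrt(3) = 0.53116225
u_B3 = 0.311 / sqrt(2) = 0.21991021
uc = sqrt(0.46828514^2 + 0.74316923^2 + 0.53116225^2 + 0.21991021^2) = 1.0498025
U = k * uc = 2 * 1.0498025
U = 2.0996

2.0996


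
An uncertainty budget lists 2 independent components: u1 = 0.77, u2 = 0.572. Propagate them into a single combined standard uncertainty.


uc = sqrt(0.77^2 + 0.572^2)
uc = sqrt(0.920084)
uc = 0.9592

0.9592


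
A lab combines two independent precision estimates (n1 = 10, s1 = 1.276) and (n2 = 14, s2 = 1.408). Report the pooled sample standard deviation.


s_p = sqrt(((n1-1)*s1^2 + (n2-1)*s2^2) / (n1+n2-2))
numerator = (10-1)*1.276^2 + (14-1)*1.408^2 = 14.653584 + 25.772032 = 40.425616
denominator = 10 + 14 - 2 = 22
s_p^2 = 40.425616 / 22 = 1.837528
s_p = sqrt(1.837528) = 1.3556

1.3556


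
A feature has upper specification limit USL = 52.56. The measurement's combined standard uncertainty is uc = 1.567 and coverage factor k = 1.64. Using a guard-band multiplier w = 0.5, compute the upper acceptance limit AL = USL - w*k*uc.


U = k * uc = 1.64 * 1.567 = 2.56988
guard band g = w * U = 0.5 * 2.56988 = 1.28494
AL = USL - g = 52.56 - 1.28494
AL = 51.2751

51.2751


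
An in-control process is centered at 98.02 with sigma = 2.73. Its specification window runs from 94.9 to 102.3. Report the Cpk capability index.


Cpu = (USL - mean) / (3*sigma) = (102.3 - 98.02) / (3*2.73) = 0.5226
Cpl = (mean - LSL) / (3*sigma) = (98.02 - 94.9) / (3*2.73) = 0.3810
Cpk = min(Cpu, Cpl) = 0.3810

0.3810


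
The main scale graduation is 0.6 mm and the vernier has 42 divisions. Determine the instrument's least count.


LC = MSD / n_div
= 0.6 / 42
= 0.0143

0.0143


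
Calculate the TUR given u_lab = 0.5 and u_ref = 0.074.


TUR = u_lab / u_ref
= 0.5 / 0.074
= 6.7568

6.7568


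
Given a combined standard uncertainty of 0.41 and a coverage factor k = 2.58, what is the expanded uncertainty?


U = k * uc
U = 2.58 * 0.41
U = 1.0578

1.0578


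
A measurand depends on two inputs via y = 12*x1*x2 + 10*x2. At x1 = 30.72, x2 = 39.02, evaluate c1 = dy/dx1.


y = 12*x1*x2 + 10*x2
dy/dx1 = 12*x2
Evaluate at x2 = 39.02: c1 = 12 * 39.02
c1 = 468.2400

468.2400


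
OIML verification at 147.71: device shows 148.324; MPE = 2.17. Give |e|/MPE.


e = indication - reference = 148.324 - 147.71 = 0.6140
|e| = 0.6140
ratio = |e| / MPE = 0.6140 / 2.17
ratio = 0.2829

0.2829


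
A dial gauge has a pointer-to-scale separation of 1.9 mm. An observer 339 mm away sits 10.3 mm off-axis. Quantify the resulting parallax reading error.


error = h * offset / d
= 1.9 * 10.3 / 339
= 0.0577

0.0577


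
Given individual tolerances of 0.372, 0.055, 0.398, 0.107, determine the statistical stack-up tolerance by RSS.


RSS = sqrt(0.372^2 + 0.055^2 + 0.398^2 + 0.107^2)
= sqrt(0.311262)
= 0.5579

0.5579


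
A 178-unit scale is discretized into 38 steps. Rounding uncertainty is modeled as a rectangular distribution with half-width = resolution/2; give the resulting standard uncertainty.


resolution = range / divisions
resolution = 178 / 38 = 4.6842105
u_res = resolution / (2*sqrt(3))
u_res = 4.6842105 / 3.4641016
u_res = 1.3522

1.3522


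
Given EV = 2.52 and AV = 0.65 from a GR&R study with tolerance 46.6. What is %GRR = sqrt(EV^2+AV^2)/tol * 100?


GRR = sqrt(EV^2 + AV^2) = sqrt(2.52^2 + 0.65^2) = 2.6024796
%GRR = GRR / tol * 100 = 2.6024796 / 46.6 * 100
%GRR = 5.5847

5.5847


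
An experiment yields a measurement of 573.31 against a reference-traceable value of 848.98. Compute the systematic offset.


Systematic error = measured - true
= 573.31 - 848.98
= -275.6700

-275.6700


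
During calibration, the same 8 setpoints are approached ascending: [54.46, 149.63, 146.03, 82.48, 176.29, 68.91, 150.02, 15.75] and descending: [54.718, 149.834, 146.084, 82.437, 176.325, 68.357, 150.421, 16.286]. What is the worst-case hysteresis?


|54.46 - 54.718| = 0.2580
|149.63 - 149.834| = 0.2040
|146.03 - 146.084| = 0.0540
|82.48 - 82.437| = 0.0430
|176.29 - 176.325| = 0.0350
|68.91 - 68.357| = 0.5530
|150.02 - 150.421| = 0.4010
|15.75 - 16.286| = 0.5360
hysteresis = max(diffs) = 0.5530

0.5530


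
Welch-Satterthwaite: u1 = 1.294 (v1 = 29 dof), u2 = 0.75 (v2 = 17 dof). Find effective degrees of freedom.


uc = sqrt(u1^2 + u2^2) = sqrt(1.294^2 + 0.75^2) = 1.495639
v_eff = uc^4 / (u1^4/v1 + u2^4/v2)
= 1.495639^4 / (1.294^4/29 + 0.75^4/17)
= 5.0038828 / 0.11529268
v_eff = 43.4016

43.4016


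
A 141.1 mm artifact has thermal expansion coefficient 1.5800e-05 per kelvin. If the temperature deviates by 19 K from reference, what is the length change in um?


dL = L * alpha * dT
= 141.1 * 1.5800e-05 * 19
= 0.0423582 mm
dL_um = 0.0423582 * 1000 = 42.3582 um

42.3582


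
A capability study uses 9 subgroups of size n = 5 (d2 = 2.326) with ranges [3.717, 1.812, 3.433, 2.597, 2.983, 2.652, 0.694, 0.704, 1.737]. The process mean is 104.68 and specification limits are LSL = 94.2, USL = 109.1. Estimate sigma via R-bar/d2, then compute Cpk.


R_bar = (3.717 + 1.812 + 3.433 + 2.597 + 2.983 + 2.652 + 0.694 + 0.704 + 1.737) / 9 = 2.2587778
sigma = R_bar / d2 = 2.2587778 / 2.326 = 0.97109966
Cp = (USL - LSL)/(6*sigma) = (109.1 - 94.2)/(6*0.97109966) = 2.5572
Cpu = (109.1 - 104.68)/(3*0.97109966) = 1.5172
Cpl = (104.68 - 94.2)/(3*0.97109966) = 3.5973
Cpk = min(Cpu, Cpl) = 1.5172

1.5172


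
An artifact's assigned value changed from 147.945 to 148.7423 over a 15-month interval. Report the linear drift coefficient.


rate = (v2 - v1) / months
= (148.7423 - 147.945) / 15
= 0.7973 / 15
= 0.0532

0.0532


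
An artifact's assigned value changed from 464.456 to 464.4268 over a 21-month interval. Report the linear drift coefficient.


rate = (v2 - v1) / months
= (464.4268 - 464.456) / 21
= -0.0292 / 21
= -0.0014

-0.0014


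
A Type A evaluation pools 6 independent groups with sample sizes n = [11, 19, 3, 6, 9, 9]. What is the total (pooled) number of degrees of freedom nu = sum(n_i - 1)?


nu = sum_i (n_i - 1)
nu = ((11 - 1) + (19 - 1) + (3 - 1) + (6 - 1) + (9 - 1) + (9 - 1))
nu = 10 + 18 + 2 + 5 + 8 + 8
nu = 51

51


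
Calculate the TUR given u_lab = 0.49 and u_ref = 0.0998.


TUR = u_lab / u_ref
= 0.49 / 0.0998
= 4.9098

4.9098


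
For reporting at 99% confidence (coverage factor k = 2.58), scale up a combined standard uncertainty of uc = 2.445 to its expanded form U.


U = k * uc
U = 2.58 * 2.445
U = 6.3081

6.3081


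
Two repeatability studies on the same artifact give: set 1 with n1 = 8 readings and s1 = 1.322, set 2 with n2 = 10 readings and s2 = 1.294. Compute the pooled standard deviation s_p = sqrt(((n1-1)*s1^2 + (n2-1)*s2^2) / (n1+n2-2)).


s_p = sqrt(((n1-1)*s1^2 + (n2-1)*s2^2) / (n1+n2-2))
numerator = (8-1)*1.322^2 + (10-1)*1.294^2 = 12.233788 + 15.069924 = 27.303712
denominator = 8 + 10 - 2 = 16
s_p^2 = 27.303712 / 16 = 1.706482
s_p = sqrt(1.706482) = 1.3063

1.3063


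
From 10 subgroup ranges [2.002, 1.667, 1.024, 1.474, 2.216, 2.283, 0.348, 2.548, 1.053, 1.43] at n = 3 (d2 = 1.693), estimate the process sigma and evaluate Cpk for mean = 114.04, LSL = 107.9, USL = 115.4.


R_bar = (2.002 + 1.667 + 1.024 + 1.474 + 2.216 + 2.283 + 0.348 + 2.548 + 1.053 + 1.43) / 10 = 1.6045
sigma = R_bar / d2 = 1.6045 / 1.693 = 0.94772593
Cp = (USL - LSL)/(6*sigma) = (115.4 - 107.9)/(6*0.94772593) = 1.3189
Cpu = (115.4 - 114.04)/(3*0.94772593) = 0.4783
Cpl = (114.04 - 107.9)/(3*0.94772593) = 2.1596
Cpk = min(Cpu, Cpl) = 0.4783

0.4783


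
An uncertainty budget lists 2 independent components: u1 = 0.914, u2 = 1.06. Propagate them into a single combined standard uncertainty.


uc = sqrt(0.914^2 + 1.06^2)
uc = sqrt(1.958996)
uc = 1.3996

1.3996


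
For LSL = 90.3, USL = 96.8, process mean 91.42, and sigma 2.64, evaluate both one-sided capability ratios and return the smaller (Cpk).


Cpu = (USL - mean) / (3*sigma) = (96.8 - 91.42) / (3*2.64) = 0.6793
Cpl = (mean - LSL) / (3*sigma) = (91.42 - 90.3) / (3*2.64) = 0.1414
Cpk = min(Cpu, Cpl) = 0.1414

0.1414


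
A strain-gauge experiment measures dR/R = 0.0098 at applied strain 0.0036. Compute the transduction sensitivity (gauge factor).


GF = (dR/R) / epsilon
= 0.0098 / 0.0036
= 2.7222

2.7222


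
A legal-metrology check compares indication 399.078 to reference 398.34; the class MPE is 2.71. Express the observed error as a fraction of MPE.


e = indication - reference = 399.078 - 398.34 = 0.7380
|e| = 0.7380
ratio = |e| / MPE = 0.7380 / 2.71
ratio = 0.2723

0.2723


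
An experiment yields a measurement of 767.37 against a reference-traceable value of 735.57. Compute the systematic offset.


Systematic error = measured - true
= 767.37 - 735.57
= 31.8000

31.8000


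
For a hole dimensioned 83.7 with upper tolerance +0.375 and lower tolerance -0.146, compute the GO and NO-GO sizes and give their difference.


GO = nominal - lower_tol (smallest hole = maximum material condition)
GO = 83.7 - 0.146 = 83.554
NO-GO = nominal + upper_tol (largest hole = least material condition)
NO-GO = 83.7 + 0.375 = 84.075
spread = NO-GO - GO = 84.075 - 83.554 = 0.5210

0.5210


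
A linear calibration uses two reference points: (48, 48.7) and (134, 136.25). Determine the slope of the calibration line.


slope = (y2 - y1) / (x2 - x1)
= (136.25 - 48.7) / (134 - 48)
= 87.5500 / 86
= 1.0180

1.0180


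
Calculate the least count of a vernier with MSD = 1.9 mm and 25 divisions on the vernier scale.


LC = MSD / n_div
= 1.9 / 25
= 0.0760

0.0760


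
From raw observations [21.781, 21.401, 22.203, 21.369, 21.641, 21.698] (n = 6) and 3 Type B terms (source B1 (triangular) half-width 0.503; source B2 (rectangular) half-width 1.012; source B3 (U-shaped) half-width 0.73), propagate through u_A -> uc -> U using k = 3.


mean = (21.781 + 21.401 + 22.203 + 21.369 + 21.641 + 21.698) / 6 = 21.68216667
s = sqrt(sum((x - mean)^2)/(n-1)) = 0.3033509
u_A = s / sqrt(n) = 0.3033509 / sqrt(6) = 0.12384249
u_B1 = 0.503 / sqrt(6) = 0.20534889
u_B2 = 1.012 / sqrt(3) = 0.58427847
u_B3 = 0.73 / sqrt(2) = 0.51618795
uc = sqrt(0.12384249^2 + 0.20534889^2 + 0.58427847^2 + 0.51618795^2) = 0.81568159
U = k * uc = 3 * 0.81568159
U = 2.4470

2.4470


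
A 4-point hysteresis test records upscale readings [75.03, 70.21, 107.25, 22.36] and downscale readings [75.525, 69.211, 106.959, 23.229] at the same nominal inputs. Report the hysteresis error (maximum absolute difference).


|75.03 - 75.525| = 0.4950
|70.21 - 69.211| = 0.9990
|107.25 - 106.959| = 0.2910
|22.36 - 23.229| = 0.8690
hysteresis = max(diffs) = 0.9990

0.9990


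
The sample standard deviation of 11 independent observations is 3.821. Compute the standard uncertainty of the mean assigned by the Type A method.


u_A = s / sqrt(n)
u_A = 3.821 / sqrt(11)
u_A = 3.821 / 3.3166248
u_A = 1.1521

1.1521


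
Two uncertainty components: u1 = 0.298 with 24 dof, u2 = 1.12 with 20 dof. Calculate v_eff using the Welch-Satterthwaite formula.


uc = sqrt(u1^2 + u2^2) = sqrt(0.298^2 + 1.12^2) = 1.1589668
v_eff = uc^4 / (u1^4/v1 + u2^4/v2)
= 1.1589668^4 / (0.298^4/24 + 1.12^4/20)
= 1.8041971 / 0.079004558
v_eff = 22.8366

22.8366


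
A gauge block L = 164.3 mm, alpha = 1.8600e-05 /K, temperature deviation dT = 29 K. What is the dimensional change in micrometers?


dL = L * alpha * dT
= 164.3 * 1.8600e-05 * 29
= 0.0886234 mm
dL_um = 0.0886234 * 1000 = 88.6234 um

88.6234


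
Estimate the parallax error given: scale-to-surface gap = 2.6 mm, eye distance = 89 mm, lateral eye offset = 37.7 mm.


error = h * offset / d
= 2.6 * 37.7 / 89
= 1.1013

1.1013


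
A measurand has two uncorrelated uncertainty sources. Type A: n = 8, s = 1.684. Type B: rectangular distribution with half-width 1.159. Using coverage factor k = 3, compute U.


u_A = s / sqrt(n) = 1.684 / sqrt(8) = 0.59538391
u_B = half_width / sqrt(3) = 1.159 / sqrt(3) = 0.66914896
uc = sqrt(u_A^2 + u_B^2) = sqrt(0.59538391^2 + 0.66914896^2) = 0.89567981
U = k * uc = 3 * 0.89567981
U = 2.6870

2.6870


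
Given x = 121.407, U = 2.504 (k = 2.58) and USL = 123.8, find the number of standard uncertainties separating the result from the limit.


u = U / k = 2.504 / 2.58 = 0.97054264
margin = |USL - x| = |123.8 - 121.407| = 2.393
z = margin / u = 2.393 / 0.97054264
z = 2.4656

2.4656


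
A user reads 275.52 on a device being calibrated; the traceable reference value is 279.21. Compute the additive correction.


Correction = standard - reading
= 279.21 - 275.52
= 3.6900

3.6900


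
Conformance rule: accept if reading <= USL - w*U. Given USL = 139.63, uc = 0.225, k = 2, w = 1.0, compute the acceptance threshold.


U = k * uc = 2 * 0.225 = 0.45
guard band g = w * U = 1.0 * 0.45 = 0.45
AL = USL - g = 139.63 - 0.45
AL = 139.1800

139.1800


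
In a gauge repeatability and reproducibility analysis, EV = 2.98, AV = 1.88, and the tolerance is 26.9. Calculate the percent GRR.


GRR = sqrt(EV^2 + AV^2) = sqrt(2.98^2 + 1.88^2) = 3.5234642
%GRR = GRR / tol * 100 = 3.5234642 / 26.9 * 100
%GRR = 13.0984

13.0984


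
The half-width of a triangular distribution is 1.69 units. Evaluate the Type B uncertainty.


u_B = half_width / sqrt(6)
u_B = 1.69 / 2.4494897
u_B = 0.6899

0.6899


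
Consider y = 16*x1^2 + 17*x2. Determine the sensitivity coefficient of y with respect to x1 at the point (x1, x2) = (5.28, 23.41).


y = 16*x1^2 + 17*x2
dy/dx1 = 2*16*x1
Evaluate at x1 = 5.28: c1 = 32 * 5.28
c1 = 168.9600

168.9600


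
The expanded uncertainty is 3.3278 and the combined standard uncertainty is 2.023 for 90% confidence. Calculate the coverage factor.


k = U / uc
k = 3.3278 / 2.023
k = 1.645

1.645


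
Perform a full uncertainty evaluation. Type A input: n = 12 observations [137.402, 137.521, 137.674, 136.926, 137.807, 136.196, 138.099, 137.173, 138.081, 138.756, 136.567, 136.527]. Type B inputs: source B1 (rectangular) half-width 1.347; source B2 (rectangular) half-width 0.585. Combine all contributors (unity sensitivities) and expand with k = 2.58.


mean = (137.402 + 137.521 + 137.674 + 136.926 + 137.807 + 136.196 + 138.099 + 137.173 + 138.081 + 138.756 + 136.567 + 136.527) / 12 = 137.3940833
s = sqrt(sum((x - mean)^2)/(n-1)) = 0.75244371
u_A = s / sqrt(n) = 0.75244371 / sqrt(12) = 0.21721179
u_B1 = 1.347 / sqrt(3) = 0.77769081
u_B2 = 0.585 / sqrt(3) = 0.33774991
uc = sqrt(0.21721179^2 + 0.77769081^2 + 0.33774991^2) = 0.87524794
U = k * uc = 2.58 * 0.87524794
U = 2.2581

2.2581


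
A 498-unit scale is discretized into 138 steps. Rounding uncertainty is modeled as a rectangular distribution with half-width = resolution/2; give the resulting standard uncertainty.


resolution = range / divisions
resolution = 498 / 138 = 3.6086957
u_res = resolution / (2*sqrt(3))
u_res = 3.6086957 / 3.4641016
u_res = 1.0417

1.0417


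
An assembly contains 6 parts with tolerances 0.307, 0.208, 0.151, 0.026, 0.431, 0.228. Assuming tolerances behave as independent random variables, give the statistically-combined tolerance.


RSS = sqrt(0.307^2 + 0.208^2 + 0.151^2 + 0.026^2 + 0.431^2 + 0.228^2)
= sqrt(0.398735)
= 0.6315

0.6315


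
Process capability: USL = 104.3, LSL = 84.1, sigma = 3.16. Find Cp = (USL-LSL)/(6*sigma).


Cp = (USL - LSL) / (6 * sigma)
= (104.3 - 84.1) / (6 * 3.16)
= 20.2000 / 18.9600
= 1.0654

1.0654


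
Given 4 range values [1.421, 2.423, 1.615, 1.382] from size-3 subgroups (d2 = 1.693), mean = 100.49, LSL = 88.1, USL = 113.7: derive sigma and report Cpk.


R_bar = (1.421 + 2.423 + 1.615 + 1.382) / 4 = 1.71025
sigma = R_bar / d2 = 1.71025 / 1.693 = 1.010189
Cp = (USL - LSL)/(6*sigma) = (113.7 - 88.1)/(6*1.010189) = 4.2236
Cpu = (113.7 - 100.49)/(3*1.010189) = 4.3589
Cpl = (100.49 - 88.1)/(3*1.010189) = 4.0883
Cpk = min(Cpu, Cpl) = 4.0883

4.0883


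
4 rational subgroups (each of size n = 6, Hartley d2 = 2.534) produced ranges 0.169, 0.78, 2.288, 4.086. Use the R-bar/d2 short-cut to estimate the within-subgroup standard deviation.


R_bar = (0.169 + 0.78 + 2.288 + 4.086) / 4
R_bar = 7.323 / 4 = 1.83075
sigma_hat = R_bar / d2 = 1.83075 / 2.534 = 0.7225

0.7225


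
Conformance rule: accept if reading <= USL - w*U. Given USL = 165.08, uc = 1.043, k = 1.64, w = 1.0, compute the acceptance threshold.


U = k * uc = 1.64 * 1.043 = 1.71052
guard band g = w * U = 1.0 * 1.71052 = 1.71052
AL = USL - g = 165.08 - 1.71052
AL = 163.3695

163.3695


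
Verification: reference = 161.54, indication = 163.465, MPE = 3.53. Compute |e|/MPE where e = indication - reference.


e = indication - reference = 163.465 - 161.54 = 1.9250
|e| = 1.9250
ratio = |e| / MPE = 1.9250 / 3.53
ratio = 0.5453

0.5453


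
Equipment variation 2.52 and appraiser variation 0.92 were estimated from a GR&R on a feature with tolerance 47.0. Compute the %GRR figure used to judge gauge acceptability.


GRR = sqrt(EV^2 + AV^2) = sqrt(2.52^2 + 0.92^2) = 2.6826852
%GRR = GRR / tol * 100 = 2.6826852 / 47.0 * 100
%GRR = 5.7078

5.7078


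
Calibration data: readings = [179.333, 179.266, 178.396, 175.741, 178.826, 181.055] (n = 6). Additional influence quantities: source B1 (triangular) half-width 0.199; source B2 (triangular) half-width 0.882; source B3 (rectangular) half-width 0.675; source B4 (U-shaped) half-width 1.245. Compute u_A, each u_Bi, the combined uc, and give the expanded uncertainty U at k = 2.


mean = (179.333 + 179.266 + 178.396 + 175.741 + 178.826 + 181.055) / 6 = 178.7695
s = sqrt(sum((x - mean)^2)/(n-1)) = 1.7379333
u_A = s / sqrt(n) = 1.7379333 / sqrt(6) = 0.7095083
u_B1 = 0.199 / sqrt(6) = 0.08124141
u_B2 = 0.882 / sqrt(6) = 0.36007499
u_B3 = 0.675 / sqrt(3) = 0.38971143
u_B4 = 1.245 / sqrt(2) = 0.88034794
uc = sqrt(0.7095083^2 + 0.08124141^2 + 0.36007499^2 + 0.38971143^2 + 0.88034794^2) = 1.2516164
U = k * uc = 2 * 1.2516164
U = 2.5032

2.5032


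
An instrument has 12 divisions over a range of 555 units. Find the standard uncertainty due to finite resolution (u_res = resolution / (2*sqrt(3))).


resolution = range / divisions
resolution = 555 / 12 = 46.25
u_res = resolution / (2*sqrt(3))
u_res = 46.25 / 3.4641016
u_res = 13.3512

13.3512


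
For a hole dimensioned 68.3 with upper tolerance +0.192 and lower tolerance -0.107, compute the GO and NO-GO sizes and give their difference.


GO = nominal - lower_tol (smallest hole = maximum material condition)
GO = 68.3 - 0.107 = 68.193
NO-GO = nominal + upper_tol (largest hole = least material condition)
NO-GO = 68.3 + 0.192 = 68.492
spread = NO-GO - GO = 68.492 - 68.193 = 0.2990

0.2990


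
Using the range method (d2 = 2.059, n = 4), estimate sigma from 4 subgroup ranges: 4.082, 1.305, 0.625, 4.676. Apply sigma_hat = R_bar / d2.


R_bar = (4.082 + 1.305 + 0.625 + 4.676) / 4
R_bar = 10.688 / 4 = 2.672
sigma_hat = R_bar / d2 = 2.672 / 2.059 = 1.2977

1.2977


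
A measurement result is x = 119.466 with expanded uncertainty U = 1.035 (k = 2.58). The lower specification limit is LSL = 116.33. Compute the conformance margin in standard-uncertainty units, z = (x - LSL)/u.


u = U / k = 1.035 / 2.58 = 0.40116279
margin = |LSL - x| = |116.33 - 119.466| = 3.136
z = margin / u = 3.136 / 0.40116279
z = 7.8173

7.8173


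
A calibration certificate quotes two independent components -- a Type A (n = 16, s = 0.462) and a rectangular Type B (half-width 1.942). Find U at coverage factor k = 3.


u_A = s / sqrt(n) = 0.462 / sqrt(16) = 0.1155
u_B = half_width / sqrt(3) = 1.942 / sqrt(3) = 1.1212142
uc = sqrt(u_A^2 + u_B^2) = sqrt(0.1155^2 + 1.1212142^2) = 1.1271475
U = k * uc = 3 * 1.1271475
U = 3.3814

3.3814


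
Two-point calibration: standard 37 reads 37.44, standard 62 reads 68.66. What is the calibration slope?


slope = (y2 - y1) / (x2 - x1)
= (68.66 - 37.44) / (62 - 37)
= 31.2200 / 25
= 1.2488

1.2488


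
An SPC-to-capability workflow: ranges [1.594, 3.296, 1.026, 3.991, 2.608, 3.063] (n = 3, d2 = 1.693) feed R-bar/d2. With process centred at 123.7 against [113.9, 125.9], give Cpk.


R_bar = (1.594 + 3.296 + 1.026 + 3.991 + 2.608 + 3.063) / 6 = 2.5963333
sigma = R_bar / d2 = 2.5963333 / 1.693 = 1.5335696
Cp = (USL - LSL)/(6*sigma) = (125.9 - 113.9)/(6*1.5335696) = 1.3041
Cpu = (125.9 - 123.7)/(3*1.5335696) = 0.4782
Cpl = (123.7 - 113.9)/(3*1.5335696) = 2.1301
Cpk = min(Cpu, Cpl) = 0.4782

0.4782


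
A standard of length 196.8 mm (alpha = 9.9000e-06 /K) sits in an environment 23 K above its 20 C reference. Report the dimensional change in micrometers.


dL = L * alpha * dT
= 196.8 * 9.9000e-06 * 23
= 0.0448114 mm
dL_um = 0.0448114 * 1000 = 44.8114 um

44.8114


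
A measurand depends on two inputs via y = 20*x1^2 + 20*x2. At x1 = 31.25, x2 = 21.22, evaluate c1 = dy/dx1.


y = 20*x1^2 + 20*x2
dy/dx1 = 2*20*x1
Evaluate at x1 = 31.25: c1 = 40 * 31.25
c1 = 1250.0000

1250.0000


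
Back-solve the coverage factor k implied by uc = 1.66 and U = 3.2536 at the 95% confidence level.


k = U / uc
k = 3.2536 / 1.66
k = 1.96

1.96


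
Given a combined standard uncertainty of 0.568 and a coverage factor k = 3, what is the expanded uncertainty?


U = k * uc
U = 3 * 0.568
U = 1.7040

1.7040


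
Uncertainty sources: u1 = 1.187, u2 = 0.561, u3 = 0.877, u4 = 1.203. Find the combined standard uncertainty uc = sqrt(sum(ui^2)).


uc = sqrt(1.187^2 + 0.561^2 + 0.877^2 + 1.203^2)
uc = sqrt(3.940028)
uc = 1.9850

1.9850


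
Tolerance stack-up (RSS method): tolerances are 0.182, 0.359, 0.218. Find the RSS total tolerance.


RSS = sqrt(0.182^2 + 0.359^2 + 0.218^2)
= sqrt(0.209529)
= 0.4577

0.4577


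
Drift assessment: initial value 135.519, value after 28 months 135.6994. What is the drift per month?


rate = (v2 - v1) / months
= (135.6994 - 135.519) / 28
= 0.1804 / 28
= 0.0064

0.0064


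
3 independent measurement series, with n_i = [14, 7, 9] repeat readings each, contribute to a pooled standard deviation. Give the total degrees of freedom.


nu = sum_i (n_i - 1)
nu = ((14 - 1) + (7 - 1) + (9 - 1))
nu = 13 + 6 + 8
nu = 27

27


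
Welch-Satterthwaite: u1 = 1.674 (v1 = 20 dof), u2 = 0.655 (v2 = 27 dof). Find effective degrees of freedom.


uc = sqrt(u1^2 + u2^2) = sqrt(1.674^2 + 0.655^2) = 1.797582
v_eff = uc^4 / (u1^4/v1 + u2^4/v2)
= 1.797582^4 / (1.674^4/20 + 0.655^4/27)
= 10.441306 / 0.39945467
v_eff = 26.1389

26.1389


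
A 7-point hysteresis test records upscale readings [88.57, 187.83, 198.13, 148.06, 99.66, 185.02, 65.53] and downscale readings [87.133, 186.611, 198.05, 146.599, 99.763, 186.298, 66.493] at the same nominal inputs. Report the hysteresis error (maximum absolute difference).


|88.57 - 87.133| = 1.4370
|187.83 - 186.611| = 1.2190
|198.13 - 198.05| = 0.0800
|148.06 - 146.599| = 1.4610
|99.66 - 99.763| = 0.1030
|185.02 - 186.298| = 1.2780
|65.53 - 66.493| = 0.9630
hysteresis = max(diffs) = 1.4610

1.4610


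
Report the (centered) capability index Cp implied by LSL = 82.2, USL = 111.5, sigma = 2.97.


Cp = (USL - LSL) / (6 * sigma)
= (111.5 - 82.2) / (6 * 2.97)
= 29.3000 / 17.8200
= 1.6442

1.6442


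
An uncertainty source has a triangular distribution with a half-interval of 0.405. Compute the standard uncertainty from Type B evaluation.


u_B = half_width / sqrt(6)
u_B = 0.405 / 2.4494897
u_B = 0.1653

0.1653


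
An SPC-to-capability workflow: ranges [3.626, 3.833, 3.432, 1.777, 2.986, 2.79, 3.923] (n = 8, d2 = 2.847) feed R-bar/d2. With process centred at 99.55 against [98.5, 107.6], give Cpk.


R_bar = (3.626 + 3.833 + 3.432 + 1.777 + 2.986 + 2.79 + 3.923) / 7 = 3.1952857
sigma = R_bar / d2 = 3.1952857 / 2.847 = 1.1223343
Cp = (USL - LSL)/(6*sigma) = (107.6 - 98.5)/(6*1.1223343) = 1.3514
Cpu = (107.6 - 99.55)/(3*1.1223343) = 2.3909
Cpl = (99.55 - 98.5)/(3*1.1223343) = 0.3119
Cpk = min(Cpu, Cpl) = 0.3119

0.3119


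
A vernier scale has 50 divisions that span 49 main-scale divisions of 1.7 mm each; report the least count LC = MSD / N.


LC = MSD / n_div
= 1.7 / 50
= 0.0340

0.0340


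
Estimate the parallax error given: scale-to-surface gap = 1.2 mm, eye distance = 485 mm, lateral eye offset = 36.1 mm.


error = h * offset / d
= 1.2 * 36.1 / 485
= 0.0893

0.0893


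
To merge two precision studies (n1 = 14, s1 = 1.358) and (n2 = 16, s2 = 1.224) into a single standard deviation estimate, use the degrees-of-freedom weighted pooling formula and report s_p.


s_p = sqrt(((n1-1)*s1^2 + (n2-1)*s2^2) / (n1+n2-2))
numerator = (14-1)*1.358^2 + (16-1)*1.224^2 = 23.974132 + 22.47264 = 46.446772
denominator = 14 + 16 - 2 = 28
s_p^2 = 46.446772 / 28 = 1.6588133
s_p = sqrt(1.6588133) = 1.2879

1.2879


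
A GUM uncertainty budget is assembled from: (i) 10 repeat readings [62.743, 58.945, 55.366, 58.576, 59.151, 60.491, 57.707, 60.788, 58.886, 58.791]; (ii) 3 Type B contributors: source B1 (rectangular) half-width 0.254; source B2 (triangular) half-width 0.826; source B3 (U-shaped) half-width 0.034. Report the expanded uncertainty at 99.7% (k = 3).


mean = (62.743 + 58.945 + 55.366 + 58.576 + 59.151 + 60.491 + 57.707 + 60.788 + 58.886 + 58.791) / 10 = 59.1444
s = sqrt(sum((x - mean)^2)/(n-1)) = 1.9539602
u_A = s / sqrt(n) = 1.9539602 / sqrt(10) = 0.61789647
u_B1 = 0.254 / sqrt(3) = 0.14664697
u_B2 = 0.826 / sqrt(6) = 0.33721309
u_B3 = 0.034 / sqrt(2) = 0.024041631
uc = sqrt(0.61789647^2 + 0.14664697^2 + 0.33721309^2 + 0.024041631^2) = 0.7194387
U = k * uc = 3 * 0.7194387
U = 2.1583

2.1583


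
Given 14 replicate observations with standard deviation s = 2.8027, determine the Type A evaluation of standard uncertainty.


u_A = s / sqrt(n)
u_A = 2.8027 / sqrt(14)
u_A = 2.8027 / 3.7416574
u_A = 0.7491

0.7491


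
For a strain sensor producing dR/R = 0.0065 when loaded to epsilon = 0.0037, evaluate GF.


GF = (dR/R) / epsilon
= 0.0065 / 0.0037
= 1.7568

1.7568


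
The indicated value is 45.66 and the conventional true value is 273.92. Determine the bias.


Systematic error = measured - true
= 45.66 - 273.92
= -228.2600

-228.2600


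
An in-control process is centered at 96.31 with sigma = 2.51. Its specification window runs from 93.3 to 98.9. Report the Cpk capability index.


Cpu = (USL - mean) / (3*sigma) = (98.9 - 96.31) / (3*2.51) = 0.3440
Cpl = (mean - LSL) / (3*sigma) = (96.31 - 93.3) / (3*2.51) = 0.3997
Cpk = min(Cpu, Cpl) = 0.3440

0.3440


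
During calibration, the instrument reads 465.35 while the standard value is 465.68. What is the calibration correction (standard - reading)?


Correction = standard - reading
= 465.68 - 465.35
= 0.3300

0.3300


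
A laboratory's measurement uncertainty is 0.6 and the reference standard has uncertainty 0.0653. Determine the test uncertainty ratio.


TUR = u_lab / u_ref
= 0.6 / 0.0653
= 9.1884

9.1884


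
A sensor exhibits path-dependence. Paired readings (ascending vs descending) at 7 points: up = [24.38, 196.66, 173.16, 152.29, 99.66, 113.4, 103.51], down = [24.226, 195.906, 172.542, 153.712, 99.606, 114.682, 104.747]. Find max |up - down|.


|24.38 - 24.226| = 0.1540
|196.66 - 195.906| = 0.7540
|173.16 - 172.542| = 0.6180
|152.29 - 153.712| = 1.4220
|99.66 - 99.606| = 0.0540
|113.4 - 114.682| = 1.2820
|103.51 - 104.747| = 1.2370
hysteresis = max(diffs) = 1.4220

1.4220


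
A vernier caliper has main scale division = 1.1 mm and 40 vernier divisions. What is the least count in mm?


LC = MSD / n_div
= 1.1 / 40
= 0.0275

0.0275


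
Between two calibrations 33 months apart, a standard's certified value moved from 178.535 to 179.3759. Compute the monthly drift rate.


rate = (v2 - v1) / months
= (179.3759 - 178.535) / 33
= 0.8409 / 33
= 0.0255

0.0255


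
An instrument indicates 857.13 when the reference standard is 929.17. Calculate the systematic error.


Systematic error = measured - true
= 857.13 - 929.17
= -72.0400

-72.0400


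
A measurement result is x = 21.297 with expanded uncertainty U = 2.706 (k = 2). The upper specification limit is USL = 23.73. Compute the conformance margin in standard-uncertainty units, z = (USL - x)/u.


u = U / k = 2.706 / 2 = 1.353
margin = |USL - x| = |23.73 - 21.297| = 2.433
z = margin / u = 2.433 / 1.353
z = 1.7982

1.7982


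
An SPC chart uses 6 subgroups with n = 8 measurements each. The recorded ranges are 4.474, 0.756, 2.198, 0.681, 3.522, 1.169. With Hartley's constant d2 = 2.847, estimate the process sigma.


R_bar = (4.474 + 0.756 + 2.198 + 0.681 + 3.522 + 1.169) / 6
R_bar = 12.8 / 6 = 2.1333333
sigma_hat = R_bar / d2 = 2.1333333 / 2.847 = 0.7493

0.7493


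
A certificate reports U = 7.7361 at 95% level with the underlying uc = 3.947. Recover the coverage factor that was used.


k = U / uc
k = 7.7361 / 3.947
k = 1.96

1.96


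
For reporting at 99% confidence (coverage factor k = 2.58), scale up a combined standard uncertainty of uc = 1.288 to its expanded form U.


U = k * uc
U = 2.58 * 1.288
U = 3.3230

3.3230


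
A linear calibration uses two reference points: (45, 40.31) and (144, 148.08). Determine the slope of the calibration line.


slope = (y2 - y1) / (x2 - x1)
= (148.08 - 40.31) / (144 - 45)
= 107.7700 / 99
= 1.0886

1.0886


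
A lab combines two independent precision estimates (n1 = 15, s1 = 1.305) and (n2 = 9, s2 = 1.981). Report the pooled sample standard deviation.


s_p = sqrt(((n1-1)*s1^2 + (n2-1)*s2^2) / (n1+n2-2))
numerator = (15-1)*1.305^2 + (9-1)*1.981^2 = 23.84235 + 31.394888 = 55.237238
denominator = 15 + 9 - 2 = 22
s_p^2 = 55.237238 / 22 = 2.5107835
s_p = sqrt(2.5107835) = 1.5845

1.5845


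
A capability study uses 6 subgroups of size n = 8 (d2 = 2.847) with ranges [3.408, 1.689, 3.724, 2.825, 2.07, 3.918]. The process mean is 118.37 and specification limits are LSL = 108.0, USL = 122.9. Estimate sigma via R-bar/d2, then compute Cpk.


R_bar = (3.408 + 1.689 + 3.724 + 2.825 + 2.07 + 3.918) / 6 = 2.939
sigma = R_bar / d2 = 2.939 / 2.847 = 1.0323147
Cp = (USL - LSL)/(6*sigma) = (122.9 - 108.0)/(6*1.0323147) = 2.4056
Cpu = (122.9 - 118.37)/(3*1.0323147) = 1.4627
Cpl = (118.37 - 108.0)/(3*1.0323147) = 3.3485
Cpk = min(Cpu, Cpl) = 1.4627

1.4627


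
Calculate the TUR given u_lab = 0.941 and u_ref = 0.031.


TUR = u_lab / u_ref
= 0.941 / 0.031
= 30.3548

30.3548


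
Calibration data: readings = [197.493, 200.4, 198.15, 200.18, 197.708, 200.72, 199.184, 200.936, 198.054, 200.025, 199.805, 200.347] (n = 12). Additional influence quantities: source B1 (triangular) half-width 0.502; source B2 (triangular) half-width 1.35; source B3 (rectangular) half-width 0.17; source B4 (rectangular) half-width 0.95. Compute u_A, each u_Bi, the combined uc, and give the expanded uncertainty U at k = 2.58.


mean = (197.493 + 200.4 + 198.15 + 200.18 + 197.708 + 200.72 + 199.184 + 200.936 + 198.054 + 200.025 + 199.805 + 200.347) / 12 = 199.4168333
s = sqrt(sum((x - mean)^2)/(n-1)) = 1.2460315
u_A = s / sqrt(n) = 1.2460315 / sqrt(12) = 0.35969831
u_B1 = 0.502 / sqrt(6) = 0.20494064
u_B2 = 1.35 / sqrt(6) = 0.55113519
u_B3 = 0.17 / sqrt(3) = 0.098149546
u_B4 = 0.95 / sqrt(3) = 0.54848276
uc = sqrt(0.35969831^2 + 0.20494064^2 + 0.55113519^2 + 0.098149546^2 + 0.54848276^2) = 0.88634091
U = k * uc = 2.58 * 0.88634091
U = 2.2868

2.2868
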